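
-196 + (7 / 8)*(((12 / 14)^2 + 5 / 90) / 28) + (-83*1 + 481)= 5701945 / 28224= 202.02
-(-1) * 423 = 423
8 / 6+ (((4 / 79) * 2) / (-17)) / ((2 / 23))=5096 / 4029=1.26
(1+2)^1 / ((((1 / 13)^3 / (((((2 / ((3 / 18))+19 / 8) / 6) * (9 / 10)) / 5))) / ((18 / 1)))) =4093011 / 80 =51162.64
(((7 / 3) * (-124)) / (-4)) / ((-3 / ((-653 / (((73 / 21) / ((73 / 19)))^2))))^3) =63977906839339269 / 47045881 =1359904533.18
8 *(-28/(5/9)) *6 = -12096/5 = -2419.20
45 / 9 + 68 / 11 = 11.18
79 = 79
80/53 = 1.51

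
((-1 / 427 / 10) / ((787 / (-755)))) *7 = 151 / 96014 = 0.00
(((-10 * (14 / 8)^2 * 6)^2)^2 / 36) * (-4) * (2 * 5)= -162135028125 / 128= -1266679907.23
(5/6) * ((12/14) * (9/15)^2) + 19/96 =1529/3360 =0.46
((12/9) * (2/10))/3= 4/45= 0.09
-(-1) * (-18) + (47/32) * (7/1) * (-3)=-1563/32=-48.84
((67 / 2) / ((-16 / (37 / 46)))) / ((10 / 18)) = -22311 / 7360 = -3.03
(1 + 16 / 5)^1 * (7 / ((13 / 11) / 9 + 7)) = 4.12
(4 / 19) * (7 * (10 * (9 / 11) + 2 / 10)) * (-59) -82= -847262 / 1045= -810.78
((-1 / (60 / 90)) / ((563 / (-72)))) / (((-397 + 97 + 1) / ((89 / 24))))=-801 / 336674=-0.00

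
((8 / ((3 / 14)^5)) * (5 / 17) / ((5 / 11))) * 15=236642560 / 1377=171853.71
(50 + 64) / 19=6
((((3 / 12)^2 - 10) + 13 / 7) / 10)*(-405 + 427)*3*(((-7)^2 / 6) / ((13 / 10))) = -69685 / 208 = -335.02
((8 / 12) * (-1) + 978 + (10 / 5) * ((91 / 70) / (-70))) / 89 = 1026161 / 93450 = 10.98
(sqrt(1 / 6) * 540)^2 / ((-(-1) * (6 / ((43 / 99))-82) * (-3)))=174150 / 733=237.59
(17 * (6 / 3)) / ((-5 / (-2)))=68 / 5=13.60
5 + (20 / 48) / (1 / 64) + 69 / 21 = 734 / 21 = 34.95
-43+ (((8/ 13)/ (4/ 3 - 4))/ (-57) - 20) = -15560/ 247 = -63.00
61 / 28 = 2.18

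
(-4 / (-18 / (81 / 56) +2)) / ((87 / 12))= 0.05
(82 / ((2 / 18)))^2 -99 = 544545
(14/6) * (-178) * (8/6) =-4984/9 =-553.78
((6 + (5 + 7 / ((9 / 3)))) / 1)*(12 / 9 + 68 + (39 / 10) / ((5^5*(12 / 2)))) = 26000078 / 28125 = 924.45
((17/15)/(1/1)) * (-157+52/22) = -9639/55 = -175.25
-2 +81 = 79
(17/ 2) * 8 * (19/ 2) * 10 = 6460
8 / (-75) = -8 / 75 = -0.11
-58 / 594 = -29 / 297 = -0.10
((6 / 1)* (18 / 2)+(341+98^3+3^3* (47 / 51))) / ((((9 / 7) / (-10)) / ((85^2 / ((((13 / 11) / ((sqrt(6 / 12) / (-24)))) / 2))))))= 1309605576125* sqrt(2) / 702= 2638264910.42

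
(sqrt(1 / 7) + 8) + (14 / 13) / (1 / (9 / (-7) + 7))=14.53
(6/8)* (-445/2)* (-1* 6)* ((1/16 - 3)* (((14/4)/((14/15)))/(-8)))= 2823525/2048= 1378.67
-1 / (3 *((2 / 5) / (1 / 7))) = -5 / 42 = -0.12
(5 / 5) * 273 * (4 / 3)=364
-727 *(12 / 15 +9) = -7124.60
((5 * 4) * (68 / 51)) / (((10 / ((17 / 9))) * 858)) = 68 / 11583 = 0.01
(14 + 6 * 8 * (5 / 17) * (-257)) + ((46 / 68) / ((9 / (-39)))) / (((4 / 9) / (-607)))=52943 / 136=389.29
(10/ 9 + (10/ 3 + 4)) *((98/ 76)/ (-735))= -2/ 135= -0.01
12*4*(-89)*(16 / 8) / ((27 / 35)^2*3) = -4785.73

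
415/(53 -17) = 415/36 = 11.53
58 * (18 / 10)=522 / 5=104.40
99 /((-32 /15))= -1485 /32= -46.41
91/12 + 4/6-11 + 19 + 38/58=16.91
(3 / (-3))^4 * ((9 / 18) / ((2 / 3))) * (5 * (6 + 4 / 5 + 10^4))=75051 / 2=37525.50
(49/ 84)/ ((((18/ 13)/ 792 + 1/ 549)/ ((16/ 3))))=976976/ 1121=871.52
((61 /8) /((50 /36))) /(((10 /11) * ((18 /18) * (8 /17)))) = 102663 /8000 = 12.83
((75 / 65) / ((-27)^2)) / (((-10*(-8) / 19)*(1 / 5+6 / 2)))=95 / 808704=0.00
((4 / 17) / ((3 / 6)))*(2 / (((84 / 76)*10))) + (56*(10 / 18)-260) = -1225244 / 5355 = -228.80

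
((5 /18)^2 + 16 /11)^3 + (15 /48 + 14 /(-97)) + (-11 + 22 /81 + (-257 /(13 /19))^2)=104697623436816882047 /742115538470592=141079.95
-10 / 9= -1.11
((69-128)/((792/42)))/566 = -413/74712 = -0.01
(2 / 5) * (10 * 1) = 4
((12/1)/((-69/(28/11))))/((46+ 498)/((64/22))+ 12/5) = -560/239591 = -0.00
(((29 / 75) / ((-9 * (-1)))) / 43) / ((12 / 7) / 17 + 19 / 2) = 0.00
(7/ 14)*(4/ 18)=1/ 9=0.11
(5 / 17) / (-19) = -5 / 323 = -0.02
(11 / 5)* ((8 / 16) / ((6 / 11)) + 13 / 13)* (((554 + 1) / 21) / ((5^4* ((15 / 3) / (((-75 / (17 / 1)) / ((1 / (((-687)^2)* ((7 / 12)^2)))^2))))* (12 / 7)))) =-61809657154979041 / 26112000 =-2367097777.07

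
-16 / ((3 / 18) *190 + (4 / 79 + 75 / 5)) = -0.34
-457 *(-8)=3656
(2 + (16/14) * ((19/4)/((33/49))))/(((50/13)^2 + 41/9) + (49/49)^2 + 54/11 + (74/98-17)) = 1.12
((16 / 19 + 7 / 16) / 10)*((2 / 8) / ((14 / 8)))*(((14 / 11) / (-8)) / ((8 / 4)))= -389 / 267520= -0.00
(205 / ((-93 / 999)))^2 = 4660110225 / 961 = 4849230.20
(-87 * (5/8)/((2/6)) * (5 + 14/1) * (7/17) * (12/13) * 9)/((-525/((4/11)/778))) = 0.01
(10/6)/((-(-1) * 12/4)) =0.56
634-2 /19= 12044 /19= 633.89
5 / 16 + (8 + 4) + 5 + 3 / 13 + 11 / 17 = 64321 / 3536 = 18.19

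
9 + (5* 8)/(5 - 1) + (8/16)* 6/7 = 136/7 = 19.43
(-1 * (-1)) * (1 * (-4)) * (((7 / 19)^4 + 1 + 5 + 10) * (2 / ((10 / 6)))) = -50100888 / 651605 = -76.89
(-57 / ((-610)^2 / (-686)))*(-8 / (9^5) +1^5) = 0.11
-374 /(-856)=0.44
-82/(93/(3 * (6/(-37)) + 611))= -1852298/3441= -538.30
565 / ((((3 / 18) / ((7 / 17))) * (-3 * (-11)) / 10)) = 79100 / 187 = 422.99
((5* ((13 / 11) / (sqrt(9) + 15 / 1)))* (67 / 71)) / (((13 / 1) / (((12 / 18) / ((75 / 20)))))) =268 / 63261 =0.00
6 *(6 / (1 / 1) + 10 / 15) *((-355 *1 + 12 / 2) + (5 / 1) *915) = 169040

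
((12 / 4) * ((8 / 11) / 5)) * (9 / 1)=216 / 55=3.93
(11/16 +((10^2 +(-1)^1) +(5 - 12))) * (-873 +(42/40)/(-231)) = -284826463/3520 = -80916.61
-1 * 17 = -17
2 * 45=90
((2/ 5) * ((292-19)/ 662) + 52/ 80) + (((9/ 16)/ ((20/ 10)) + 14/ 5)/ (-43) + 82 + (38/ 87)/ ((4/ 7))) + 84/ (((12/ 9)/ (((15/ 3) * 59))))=3698667464879/ 198123360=18668.51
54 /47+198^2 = 1842642 /47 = 39205.15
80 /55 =16 /11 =1.45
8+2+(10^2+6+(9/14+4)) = 1689/14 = 120.64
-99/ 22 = -9/ 2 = -4.50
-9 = -9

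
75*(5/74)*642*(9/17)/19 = 1083375/11951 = 90.65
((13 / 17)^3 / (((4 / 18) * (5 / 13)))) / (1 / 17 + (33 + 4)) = 28561 / 202300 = 0.14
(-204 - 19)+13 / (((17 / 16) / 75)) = 694.65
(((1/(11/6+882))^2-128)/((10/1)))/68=-899897879/4780707530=-0.19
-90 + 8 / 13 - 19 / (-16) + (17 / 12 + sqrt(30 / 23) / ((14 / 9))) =-54151 / 624 + 9*sqrt(690) / 322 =-86.05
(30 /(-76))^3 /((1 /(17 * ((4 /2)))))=-57375 /27436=-2.09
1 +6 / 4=5 / 2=2.50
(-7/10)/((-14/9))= 9/20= 0.45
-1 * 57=-57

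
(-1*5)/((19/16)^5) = -5242880/2476099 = -2.12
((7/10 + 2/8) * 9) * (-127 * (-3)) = 65151/20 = 3257.55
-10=-10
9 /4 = 2.25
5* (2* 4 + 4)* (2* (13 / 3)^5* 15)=74258600 / 27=2750318.52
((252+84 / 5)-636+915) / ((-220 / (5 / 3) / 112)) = -2324 / 5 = -464.80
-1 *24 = -24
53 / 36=1.47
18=18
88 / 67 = 1.31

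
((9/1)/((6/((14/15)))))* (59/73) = 413/365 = 1.13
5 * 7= 35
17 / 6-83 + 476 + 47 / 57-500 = -103.34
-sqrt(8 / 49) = -2 * sqrt(2) / 7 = -0.40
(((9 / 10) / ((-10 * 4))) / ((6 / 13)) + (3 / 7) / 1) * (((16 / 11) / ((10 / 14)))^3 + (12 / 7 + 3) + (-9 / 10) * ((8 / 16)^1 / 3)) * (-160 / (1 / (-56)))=257795416086 / 5823125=44270.97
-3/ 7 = -0.43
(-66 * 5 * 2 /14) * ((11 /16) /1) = -1815 /56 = -32.41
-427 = -427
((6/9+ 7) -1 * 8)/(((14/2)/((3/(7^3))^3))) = -9/282475249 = -0.00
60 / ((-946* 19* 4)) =-15 / 17974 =-0.00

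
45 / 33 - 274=-2999 / 11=-272.64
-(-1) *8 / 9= 8 / 9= 0.89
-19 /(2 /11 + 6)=-209 /68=-3.07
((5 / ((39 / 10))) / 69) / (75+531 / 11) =275 / 1824498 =0.00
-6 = -6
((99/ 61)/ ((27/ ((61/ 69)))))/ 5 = 0.01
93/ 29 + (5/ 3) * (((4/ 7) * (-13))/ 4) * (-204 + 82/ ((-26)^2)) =10042873/ 15834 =634.26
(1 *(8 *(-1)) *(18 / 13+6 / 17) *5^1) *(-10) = 153600 / 221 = 695.02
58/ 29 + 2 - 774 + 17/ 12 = -9223/ 12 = -768.58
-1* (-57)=57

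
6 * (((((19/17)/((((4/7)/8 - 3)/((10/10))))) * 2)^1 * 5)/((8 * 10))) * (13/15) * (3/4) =-5187/27880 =-0.19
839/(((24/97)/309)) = 8382449/8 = 1047806.12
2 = 2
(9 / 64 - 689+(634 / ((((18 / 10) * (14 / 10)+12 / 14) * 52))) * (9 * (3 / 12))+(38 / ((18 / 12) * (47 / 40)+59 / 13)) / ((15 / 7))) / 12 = -2184392445701 / 38666264832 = -56.49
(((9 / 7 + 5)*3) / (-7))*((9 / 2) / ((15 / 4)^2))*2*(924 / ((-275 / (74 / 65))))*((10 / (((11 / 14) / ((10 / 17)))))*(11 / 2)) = 7501824 / 27625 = 271.56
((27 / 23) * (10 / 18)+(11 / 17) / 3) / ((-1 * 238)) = -509 / 139587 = -0.00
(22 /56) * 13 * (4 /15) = 143 /105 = 1.36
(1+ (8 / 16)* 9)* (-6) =-33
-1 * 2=-2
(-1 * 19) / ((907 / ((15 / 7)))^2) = -4275 / 40309801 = -0.00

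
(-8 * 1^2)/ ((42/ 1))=-4/ 21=-0.19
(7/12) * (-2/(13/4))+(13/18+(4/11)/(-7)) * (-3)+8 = 33815/6006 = 5.63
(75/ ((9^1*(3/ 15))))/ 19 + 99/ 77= 1388/ 399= 3.48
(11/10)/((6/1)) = 11/60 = 0.18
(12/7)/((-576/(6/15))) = -1/840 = -0.00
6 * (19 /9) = 38 /3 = 12.67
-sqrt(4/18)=-sqrt(2)/3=-0.47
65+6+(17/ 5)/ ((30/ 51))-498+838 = 20839/ 50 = 416.78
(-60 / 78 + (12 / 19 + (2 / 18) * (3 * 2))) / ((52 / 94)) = 9212 / 9633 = 0.96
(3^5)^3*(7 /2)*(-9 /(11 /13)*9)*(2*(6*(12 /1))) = -7615137131784 /11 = -692285193798.55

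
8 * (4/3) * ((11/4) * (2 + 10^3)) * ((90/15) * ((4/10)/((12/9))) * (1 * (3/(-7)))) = -793584/35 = -22673.83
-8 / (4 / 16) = -32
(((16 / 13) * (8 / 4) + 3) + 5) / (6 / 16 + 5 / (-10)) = -1088 / 13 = -83.69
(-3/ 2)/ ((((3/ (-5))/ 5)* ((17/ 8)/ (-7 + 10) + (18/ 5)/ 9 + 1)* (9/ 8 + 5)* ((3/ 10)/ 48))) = 1920000/ 12397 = 154.88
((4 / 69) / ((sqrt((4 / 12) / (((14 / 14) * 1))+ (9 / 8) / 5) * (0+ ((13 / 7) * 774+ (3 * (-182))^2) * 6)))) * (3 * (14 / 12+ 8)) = 385 * sqrt(2010) / 14540772753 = 0.00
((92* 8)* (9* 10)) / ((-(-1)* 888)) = 2760 / 37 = 74.59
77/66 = 7/6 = 1.17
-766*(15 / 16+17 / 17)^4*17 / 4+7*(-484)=-6457117167 / 131072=-49263.89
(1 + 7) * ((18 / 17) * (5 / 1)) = 720 / 17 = 42.35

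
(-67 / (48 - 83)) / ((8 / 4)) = 67 / 70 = 0.96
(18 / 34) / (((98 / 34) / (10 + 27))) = 333 / 49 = 6.80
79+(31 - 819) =-709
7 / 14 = 1 / 2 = 0.50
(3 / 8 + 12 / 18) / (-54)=-25 / 1296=-0.02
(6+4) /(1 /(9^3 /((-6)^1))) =-1215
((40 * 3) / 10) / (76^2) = 3 / 1444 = 0.00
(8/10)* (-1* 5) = -4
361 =361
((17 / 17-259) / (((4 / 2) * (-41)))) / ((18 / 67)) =2881 / 246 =11.71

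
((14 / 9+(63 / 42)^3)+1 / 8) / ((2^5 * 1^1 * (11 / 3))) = 91 / 2112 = 0.04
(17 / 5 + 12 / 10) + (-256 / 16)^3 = -20457 / 5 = -4091.40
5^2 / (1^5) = 25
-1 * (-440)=440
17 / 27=0.63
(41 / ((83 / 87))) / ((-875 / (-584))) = 2083128 / 72625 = 28.68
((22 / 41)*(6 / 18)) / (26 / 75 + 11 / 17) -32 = -1652954 / 51947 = -31.82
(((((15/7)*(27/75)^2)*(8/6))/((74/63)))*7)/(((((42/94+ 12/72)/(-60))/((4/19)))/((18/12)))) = -207222624/3040475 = -68.15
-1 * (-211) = 211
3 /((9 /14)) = 14 /3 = 4.67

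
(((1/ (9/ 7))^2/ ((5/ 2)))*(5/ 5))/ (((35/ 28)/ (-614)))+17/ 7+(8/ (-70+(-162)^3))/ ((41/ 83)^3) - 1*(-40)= -158730023575695589/ 2076810334059825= -76.43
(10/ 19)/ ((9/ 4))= 40/ 171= 0.23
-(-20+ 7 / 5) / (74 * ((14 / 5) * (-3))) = -31 / 1036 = -0.03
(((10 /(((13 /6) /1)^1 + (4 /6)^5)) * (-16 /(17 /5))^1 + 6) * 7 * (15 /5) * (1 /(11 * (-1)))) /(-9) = -641354 /208879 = -3.07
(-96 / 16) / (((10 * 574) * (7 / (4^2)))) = -24 / 10045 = -0.00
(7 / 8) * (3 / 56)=3 / 64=0.05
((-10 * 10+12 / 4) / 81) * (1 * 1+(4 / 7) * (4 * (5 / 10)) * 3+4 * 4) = -13871 / 567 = -24.46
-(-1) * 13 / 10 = 13 / 10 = 1.30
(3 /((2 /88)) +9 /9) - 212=-79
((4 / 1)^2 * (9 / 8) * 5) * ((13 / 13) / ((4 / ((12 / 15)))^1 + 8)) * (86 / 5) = 119.08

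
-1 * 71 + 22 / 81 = -5729 / 81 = -70.73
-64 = -64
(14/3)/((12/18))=7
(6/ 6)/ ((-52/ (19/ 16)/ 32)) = -0.73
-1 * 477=-477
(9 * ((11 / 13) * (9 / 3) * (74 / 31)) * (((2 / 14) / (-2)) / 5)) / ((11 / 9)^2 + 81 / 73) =-64977957 / 217132370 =-0.30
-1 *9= -9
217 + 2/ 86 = 9332/ 43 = 217.02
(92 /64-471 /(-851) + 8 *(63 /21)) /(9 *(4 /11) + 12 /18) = 11678469 /1770080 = 6.60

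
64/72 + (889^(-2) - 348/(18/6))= -818772547/7112889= -115.11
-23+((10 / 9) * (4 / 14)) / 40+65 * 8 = 62623 / 126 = 497.01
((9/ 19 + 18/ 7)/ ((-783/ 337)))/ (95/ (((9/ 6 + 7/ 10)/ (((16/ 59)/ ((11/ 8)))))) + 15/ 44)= -28870116/ 195114059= -0.15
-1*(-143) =143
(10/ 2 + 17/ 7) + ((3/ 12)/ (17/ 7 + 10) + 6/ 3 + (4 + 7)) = 49813/ 2436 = 20.45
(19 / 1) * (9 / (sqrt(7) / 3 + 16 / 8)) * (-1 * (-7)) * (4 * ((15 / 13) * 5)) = 6463800 / 377-1077300 * sqrt(7) / 377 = 9584.97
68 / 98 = 34 / 49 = 0.69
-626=-626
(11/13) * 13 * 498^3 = 1358565912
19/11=1.73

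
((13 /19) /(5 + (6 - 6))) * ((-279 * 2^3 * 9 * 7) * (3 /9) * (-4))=2437344 /95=25656.25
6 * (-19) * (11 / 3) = -418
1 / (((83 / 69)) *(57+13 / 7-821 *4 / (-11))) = 5313 / 2284160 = 0.00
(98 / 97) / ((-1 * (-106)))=49 / 5141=0.01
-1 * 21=-21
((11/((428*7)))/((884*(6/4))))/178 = 11/707139888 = 0.00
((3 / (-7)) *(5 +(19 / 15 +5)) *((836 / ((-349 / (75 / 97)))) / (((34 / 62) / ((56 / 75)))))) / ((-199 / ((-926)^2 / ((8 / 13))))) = -48822498591152 / 572623495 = -85261.08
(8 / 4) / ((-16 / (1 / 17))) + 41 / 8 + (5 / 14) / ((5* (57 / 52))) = 35155 / 6783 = 5.18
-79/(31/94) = -7426/31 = -239.55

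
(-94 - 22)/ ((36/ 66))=-638/ 3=-212.67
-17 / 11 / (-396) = 17 / 4356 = 0.00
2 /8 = 1 /4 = 0.25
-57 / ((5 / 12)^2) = -8208 / 25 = -328.32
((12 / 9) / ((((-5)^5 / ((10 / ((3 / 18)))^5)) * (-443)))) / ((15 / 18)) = 1990656 / 2215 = 898.72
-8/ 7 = -1.14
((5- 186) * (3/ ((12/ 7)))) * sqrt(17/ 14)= -181 * sqrt(238)/ 8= -349.04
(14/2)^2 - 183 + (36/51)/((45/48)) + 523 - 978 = -50001/85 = -588.25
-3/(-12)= 1/4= 0.25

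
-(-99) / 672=33 / 224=0.15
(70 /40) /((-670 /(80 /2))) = -7 /67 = -0.10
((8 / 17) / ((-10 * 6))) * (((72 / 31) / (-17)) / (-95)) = -48 / 4255525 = -0.00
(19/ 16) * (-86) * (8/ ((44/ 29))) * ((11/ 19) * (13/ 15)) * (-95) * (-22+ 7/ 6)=-38501125/ 72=-534737.85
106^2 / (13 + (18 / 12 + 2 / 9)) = 763.20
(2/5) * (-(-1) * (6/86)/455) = 6/97825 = 0.00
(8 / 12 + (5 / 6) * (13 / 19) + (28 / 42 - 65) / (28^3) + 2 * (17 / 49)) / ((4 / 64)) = 2412173 / 78204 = 30.84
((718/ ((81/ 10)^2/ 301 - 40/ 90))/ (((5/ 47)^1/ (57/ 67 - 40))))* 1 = 4795783768440/ 4110517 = 1166710.60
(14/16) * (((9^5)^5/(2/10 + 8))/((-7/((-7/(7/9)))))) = 98492101969918800288601.23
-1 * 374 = -374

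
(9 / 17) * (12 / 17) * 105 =39.24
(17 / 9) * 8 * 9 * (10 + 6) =2176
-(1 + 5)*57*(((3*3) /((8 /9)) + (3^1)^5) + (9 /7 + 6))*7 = -2493693 /4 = -623423.25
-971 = -971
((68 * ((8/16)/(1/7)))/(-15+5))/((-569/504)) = 59976/2845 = 21.08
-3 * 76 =-228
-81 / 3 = -27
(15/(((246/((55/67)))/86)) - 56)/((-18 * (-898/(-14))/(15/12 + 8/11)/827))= 23840277167/325618392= 73.22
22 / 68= 11 / 34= 0.32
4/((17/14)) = 56/17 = 3.29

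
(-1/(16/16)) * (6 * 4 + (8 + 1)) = -33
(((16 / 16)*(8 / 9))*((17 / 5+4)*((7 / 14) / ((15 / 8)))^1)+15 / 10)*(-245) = -215257 / 270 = -797.25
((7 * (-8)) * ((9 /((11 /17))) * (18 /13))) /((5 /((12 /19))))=-1850688 /13585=-136.23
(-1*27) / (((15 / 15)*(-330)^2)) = -3 / 12100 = -0.00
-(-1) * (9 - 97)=-88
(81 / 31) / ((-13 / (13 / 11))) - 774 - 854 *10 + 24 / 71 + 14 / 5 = -1127155151 / 121055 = -9311.10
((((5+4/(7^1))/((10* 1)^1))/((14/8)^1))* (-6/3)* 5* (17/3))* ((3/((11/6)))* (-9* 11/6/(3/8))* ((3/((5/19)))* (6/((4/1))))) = 5441904/245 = 22211.85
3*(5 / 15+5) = 16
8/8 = 1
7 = 7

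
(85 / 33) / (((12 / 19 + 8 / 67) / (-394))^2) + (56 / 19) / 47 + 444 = 4776739662406361 / 6733194996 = 709431.36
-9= -9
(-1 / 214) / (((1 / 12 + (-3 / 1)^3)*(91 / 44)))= 264 / 3145051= 0.00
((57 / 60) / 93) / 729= 19 / 1355940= 0.00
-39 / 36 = -13 / 12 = -1.08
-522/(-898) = 261/449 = 0.58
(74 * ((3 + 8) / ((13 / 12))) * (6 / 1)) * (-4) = -234432 / 13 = -18033.23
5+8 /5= 33 /5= 6.60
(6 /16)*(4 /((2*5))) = 0.15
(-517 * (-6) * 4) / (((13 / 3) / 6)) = 223344 / 13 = 17180.31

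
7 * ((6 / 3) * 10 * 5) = 700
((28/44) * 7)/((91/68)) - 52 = -6960/143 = -48.67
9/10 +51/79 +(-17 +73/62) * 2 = -737139/24490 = -30.10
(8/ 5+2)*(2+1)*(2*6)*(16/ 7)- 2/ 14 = 10363/ 35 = 296.09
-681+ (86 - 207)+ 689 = -113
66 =66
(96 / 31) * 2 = 6.19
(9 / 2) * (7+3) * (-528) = -23760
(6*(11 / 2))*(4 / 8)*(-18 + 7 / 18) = -3487 / 12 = -290.58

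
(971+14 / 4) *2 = 1949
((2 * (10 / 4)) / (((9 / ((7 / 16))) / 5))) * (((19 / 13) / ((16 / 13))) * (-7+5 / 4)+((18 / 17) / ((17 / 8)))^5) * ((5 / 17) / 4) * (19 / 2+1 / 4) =-9976177838739350875 / 1684532247312777216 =-5.92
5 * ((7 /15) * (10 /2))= 35 /3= 11.67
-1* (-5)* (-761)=-3805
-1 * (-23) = 23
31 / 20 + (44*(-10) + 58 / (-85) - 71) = -34689 / 68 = -510.13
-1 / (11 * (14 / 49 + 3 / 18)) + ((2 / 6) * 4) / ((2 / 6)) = 794 / 209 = 3.80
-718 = -718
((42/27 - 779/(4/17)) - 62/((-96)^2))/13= -1694311/6656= -254.55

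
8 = 8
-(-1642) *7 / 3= 11494 / 3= 3831.33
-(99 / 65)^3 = -970299 / 274625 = -3.53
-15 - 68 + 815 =732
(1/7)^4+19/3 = 45622/7203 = 6.33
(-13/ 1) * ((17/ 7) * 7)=-221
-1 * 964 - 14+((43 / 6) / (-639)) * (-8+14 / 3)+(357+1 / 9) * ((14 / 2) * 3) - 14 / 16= 299994967 / 46008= 6520.50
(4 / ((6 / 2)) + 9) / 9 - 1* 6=-131 / 27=-4.85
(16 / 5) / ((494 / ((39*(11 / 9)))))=88 / 285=0.31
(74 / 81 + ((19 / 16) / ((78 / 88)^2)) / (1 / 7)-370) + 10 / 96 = -78498577 / 219024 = -358.40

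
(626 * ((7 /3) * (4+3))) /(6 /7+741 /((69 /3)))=4938514 /15975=309.14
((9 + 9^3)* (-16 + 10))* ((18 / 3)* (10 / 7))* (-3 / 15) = 53136 / 7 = 7590.86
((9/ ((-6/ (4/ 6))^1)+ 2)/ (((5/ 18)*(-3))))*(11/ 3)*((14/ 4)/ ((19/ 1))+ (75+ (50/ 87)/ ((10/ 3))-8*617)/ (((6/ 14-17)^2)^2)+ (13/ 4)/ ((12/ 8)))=-1881886999157/ 187061678880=-10.06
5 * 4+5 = 25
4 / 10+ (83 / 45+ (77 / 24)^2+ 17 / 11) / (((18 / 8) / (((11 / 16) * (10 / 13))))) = 2437003 / 673920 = 3.62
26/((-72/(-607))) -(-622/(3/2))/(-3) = 2915/36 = 80.97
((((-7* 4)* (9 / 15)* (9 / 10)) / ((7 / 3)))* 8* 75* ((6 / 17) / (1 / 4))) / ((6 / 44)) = -684288 / 17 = -40252.24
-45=-45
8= 8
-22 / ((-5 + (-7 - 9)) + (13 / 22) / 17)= 1.05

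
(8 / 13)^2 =64 / 169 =0.38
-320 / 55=-64 / 11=-5.82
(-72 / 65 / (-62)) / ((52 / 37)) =333 / 26195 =0.01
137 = 137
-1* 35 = -35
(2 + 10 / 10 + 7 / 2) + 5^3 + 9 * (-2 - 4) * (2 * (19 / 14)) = -211 / 14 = -15.07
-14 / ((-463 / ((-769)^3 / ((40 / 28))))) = -22283073841 / 2315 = -9625517.86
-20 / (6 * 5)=-2 / 3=-0.67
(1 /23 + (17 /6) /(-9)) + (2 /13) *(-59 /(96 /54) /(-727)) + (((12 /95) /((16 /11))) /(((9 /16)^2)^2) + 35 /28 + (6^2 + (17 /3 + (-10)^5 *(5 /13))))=-13880430557685049 /361300010760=-38418.02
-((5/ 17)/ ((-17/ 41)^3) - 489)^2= -1696317403267876/ 6975757441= -243173.22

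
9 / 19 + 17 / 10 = 413 / 190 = 2.17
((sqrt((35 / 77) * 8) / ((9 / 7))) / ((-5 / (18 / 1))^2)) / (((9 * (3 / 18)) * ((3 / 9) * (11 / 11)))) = 1008 * sqrt(110) / 275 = 38.44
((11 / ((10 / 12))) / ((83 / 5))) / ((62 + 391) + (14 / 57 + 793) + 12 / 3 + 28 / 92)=86526 / 136076093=0.00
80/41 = 1.95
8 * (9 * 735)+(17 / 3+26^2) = 160805 / 3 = 53601.67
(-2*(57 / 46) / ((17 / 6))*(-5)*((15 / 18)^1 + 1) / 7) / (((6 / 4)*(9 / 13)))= 27170 / 24633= 1.10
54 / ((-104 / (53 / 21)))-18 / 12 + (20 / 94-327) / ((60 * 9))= -1972151 / 577395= -3.42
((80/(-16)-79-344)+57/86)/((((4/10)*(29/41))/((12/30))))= -1506791/2494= -604.17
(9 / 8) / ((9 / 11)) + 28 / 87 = 1181 / 696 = 1.70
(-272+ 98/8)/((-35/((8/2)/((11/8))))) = 8312/385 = 21.59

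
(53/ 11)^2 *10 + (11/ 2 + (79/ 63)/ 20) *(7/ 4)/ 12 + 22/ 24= 244504009/ 1045440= 233.88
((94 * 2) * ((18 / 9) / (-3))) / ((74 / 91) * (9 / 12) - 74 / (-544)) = -9306752 / 55389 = -168.03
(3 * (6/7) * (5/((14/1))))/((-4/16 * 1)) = -180/49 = -3.67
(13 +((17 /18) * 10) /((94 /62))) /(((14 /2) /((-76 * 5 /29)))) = -441560 /12267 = -36.00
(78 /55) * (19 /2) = 741 /55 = 13.47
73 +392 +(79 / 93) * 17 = 44588 / 93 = 479.44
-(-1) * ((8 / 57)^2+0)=64 / 3249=0.02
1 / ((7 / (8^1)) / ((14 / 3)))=16 / 3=5.33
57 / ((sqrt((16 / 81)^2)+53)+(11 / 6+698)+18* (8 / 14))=64638 / 865601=0.07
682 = 682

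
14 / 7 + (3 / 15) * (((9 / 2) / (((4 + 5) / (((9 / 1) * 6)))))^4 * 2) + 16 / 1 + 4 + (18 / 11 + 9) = 11693497 / 55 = 212609.04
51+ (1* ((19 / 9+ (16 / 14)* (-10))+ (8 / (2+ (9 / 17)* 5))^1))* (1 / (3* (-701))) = 533835986 / 10466631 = 51.00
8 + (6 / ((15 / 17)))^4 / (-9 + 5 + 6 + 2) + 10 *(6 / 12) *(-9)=310959 / 625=497.53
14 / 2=7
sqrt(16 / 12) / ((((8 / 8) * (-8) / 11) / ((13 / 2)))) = -143 * sqrt(3) / 24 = -10.32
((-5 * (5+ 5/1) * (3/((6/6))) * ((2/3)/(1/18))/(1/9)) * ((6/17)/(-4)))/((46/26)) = 315900/391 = 807.93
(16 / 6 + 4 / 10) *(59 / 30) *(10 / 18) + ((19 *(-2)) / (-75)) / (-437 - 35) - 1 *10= -3178253 / 477900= -6.65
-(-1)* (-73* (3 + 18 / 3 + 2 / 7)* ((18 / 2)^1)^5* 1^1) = -280187505 / 7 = -40026786.43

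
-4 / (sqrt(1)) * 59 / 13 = -236 / 13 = -18.15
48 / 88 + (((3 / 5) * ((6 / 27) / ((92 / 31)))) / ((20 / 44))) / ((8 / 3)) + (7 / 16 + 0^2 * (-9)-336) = -334.98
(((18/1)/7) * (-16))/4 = -72/7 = -10.29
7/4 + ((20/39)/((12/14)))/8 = 427/234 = 1.82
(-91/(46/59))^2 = 28826161/2116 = 13622.95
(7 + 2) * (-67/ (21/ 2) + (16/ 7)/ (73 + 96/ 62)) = -924558/ 16177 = -57.15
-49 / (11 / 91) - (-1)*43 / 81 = -360706 / 891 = -404.83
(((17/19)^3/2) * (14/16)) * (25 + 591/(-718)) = 596993369/78796192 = 7.58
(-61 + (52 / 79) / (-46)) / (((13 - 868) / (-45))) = -110863 / 34523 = -3.21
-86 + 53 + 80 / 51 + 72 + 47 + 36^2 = 70562 / 51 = 1383.57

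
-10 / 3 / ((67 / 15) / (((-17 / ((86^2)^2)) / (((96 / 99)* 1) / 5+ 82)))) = 70125 / 24852057630832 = 0.00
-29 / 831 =-0.03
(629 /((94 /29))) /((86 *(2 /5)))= 91205 /16168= 5.64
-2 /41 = -0.05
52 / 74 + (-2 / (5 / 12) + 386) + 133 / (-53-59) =1126917 / 2960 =380.72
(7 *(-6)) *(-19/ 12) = 133/ 2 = 66.50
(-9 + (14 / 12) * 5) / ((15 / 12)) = -38 / 15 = -2.53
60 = 60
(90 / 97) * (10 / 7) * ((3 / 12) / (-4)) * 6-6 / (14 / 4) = -2.21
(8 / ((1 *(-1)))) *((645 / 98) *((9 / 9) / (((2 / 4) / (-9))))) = 46440 / 49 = 947.76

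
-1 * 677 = -677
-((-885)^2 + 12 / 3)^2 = -613447666441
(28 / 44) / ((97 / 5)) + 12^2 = 153683 / 1067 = 144.03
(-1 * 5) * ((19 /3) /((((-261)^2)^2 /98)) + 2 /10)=-13921421233 /13921411923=-1.00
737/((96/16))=737/6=122.83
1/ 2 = 0.50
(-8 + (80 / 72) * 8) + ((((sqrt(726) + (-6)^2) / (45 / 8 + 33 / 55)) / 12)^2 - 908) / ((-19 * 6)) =93835814 / 10602171 - 4400 * sqrt(6) / 3534057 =8.85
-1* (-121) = 121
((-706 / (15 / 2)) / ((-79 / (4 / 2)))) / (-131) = -2824 / 155235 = -0.02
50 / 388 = 25 / 194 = 0.13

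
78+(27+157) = 262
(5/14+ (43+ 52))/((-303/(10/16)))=-2225/11312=-0.20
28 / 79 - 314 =-24778 / 79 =-313.65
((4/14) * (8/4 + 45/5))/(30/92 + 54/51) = 17204/7581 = 2.27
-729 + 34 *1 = -695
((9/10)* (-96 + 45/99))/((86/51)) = -482409/9460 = -50.99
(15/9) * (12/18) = 10/9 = 1.11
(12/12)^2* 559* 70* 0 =0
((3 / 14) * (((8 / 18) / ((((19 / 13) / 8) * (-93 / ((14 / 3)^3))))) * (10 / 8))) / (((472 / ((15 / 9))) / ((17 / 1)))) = -1082900 / 25333479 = -0.04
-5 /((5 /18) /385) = -6930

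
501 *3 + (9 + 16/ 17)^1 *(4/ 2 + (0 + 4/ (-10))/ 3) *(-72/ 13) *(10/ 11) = 1409.57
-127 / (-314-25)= 127 / 339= 0.37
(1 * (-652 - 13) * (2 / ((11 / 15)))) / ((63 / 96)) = -30400 / 11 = -2763.64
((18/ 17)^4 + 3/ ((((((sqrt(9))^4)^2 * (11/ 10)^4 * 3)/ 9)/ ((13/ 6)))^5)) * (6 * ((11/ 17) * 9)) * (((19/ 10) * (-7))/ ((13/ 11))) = -38064865415335075392274164227715657898135181936/ 77017863376430408246228059653803153467671705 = -494.23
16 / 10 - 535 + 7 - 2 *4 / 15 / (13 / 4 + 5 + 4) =-386936 / 735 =-526.44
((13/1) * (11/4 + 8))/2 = 559/8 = 69.88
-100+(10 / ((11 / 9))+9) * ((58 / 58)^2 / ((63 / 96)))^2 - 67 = -9787 / 77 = -127.10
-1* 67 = -67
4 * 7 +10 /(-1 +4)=94 /3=31.33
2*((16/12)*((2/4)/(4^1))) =1/3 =0.33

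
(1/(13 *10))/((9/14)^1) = 7/585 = 0.01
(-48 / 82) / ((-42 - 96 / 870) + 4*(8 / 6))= 5220 / 327959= 0.02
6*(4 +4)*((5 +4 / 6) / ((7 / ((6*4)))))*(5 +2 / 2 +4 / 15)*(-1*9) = -1840896 / 35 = -52597.03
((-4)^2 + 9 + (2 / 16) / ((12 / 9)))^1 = 803 / 32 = 25.09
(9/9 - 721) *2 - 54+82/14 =-10417/7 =-1488.14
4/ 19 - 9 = -8.79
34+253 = 287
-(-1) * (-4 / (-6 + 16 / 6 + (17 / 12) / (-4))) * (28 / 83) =1792 / 4897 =0.37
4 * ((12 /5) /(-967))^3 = -6912 /113028882875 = -0.00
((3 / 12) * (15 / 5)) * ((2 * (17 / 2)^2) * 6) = 2601 / 4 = 650.25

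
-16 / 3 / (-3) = 16 / 9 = 1.78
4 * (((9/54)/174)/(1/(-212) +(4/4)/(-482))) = -51092/90567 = -0.56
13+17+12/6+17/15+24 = 857/15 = 57.13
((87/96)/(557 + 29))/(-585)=-29/10969920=-0.00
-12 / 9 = -4 / 3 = -1.33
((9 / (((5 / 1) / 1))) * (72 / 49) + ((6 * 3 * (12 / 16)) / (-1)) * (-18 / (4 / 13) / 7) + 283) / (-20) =-390497 / 19600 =-19.92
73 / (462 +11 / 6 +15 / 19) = 8322 / 52967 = 0.16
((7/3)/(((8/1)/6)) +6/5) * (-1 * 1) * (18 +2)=-59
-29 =-29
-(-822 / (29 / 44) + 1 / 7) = 1247.03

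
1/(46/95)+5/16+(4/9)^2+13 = 464267/29808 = 15.58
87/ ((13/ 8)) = 696/ 13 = 53.54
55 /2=27.50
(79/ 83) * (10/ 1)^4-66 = 9452.07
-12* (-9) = 108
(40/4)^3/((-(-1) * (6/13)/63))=136500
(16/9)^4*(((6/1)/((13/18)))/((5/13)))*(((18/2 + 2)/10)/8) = 180224/6075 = 29.67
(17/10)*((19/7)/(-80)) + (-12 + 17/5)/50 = -6431/28000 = -0.23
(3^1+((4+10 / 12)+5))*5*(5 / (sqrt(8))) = 1925*sqrt(2) / 24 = 113.43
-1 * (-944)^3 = 841232384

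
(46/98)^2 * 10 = 5290/2401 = 2.20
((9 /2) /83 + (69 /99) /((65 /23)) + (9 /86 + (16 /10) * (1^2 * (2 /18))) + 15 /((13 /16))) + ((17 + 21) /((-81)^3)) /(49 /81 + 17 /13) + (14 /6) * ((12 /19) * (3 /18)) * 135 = 880125785844157 /16859787561045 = 52.20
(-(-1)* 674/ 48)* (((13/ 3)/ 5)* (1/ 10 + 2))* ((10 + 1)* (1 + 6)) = 2361359/ 1200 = 1967.80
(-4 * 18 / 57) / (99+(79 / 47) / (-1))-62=-62.01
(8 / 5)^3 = 512 / 125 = 4.10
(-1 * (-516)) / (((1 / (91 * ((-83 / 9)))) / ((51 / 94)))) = -11042486 / 47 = -234946.51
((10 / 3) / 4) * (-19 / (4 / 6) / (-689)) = 95 / 2756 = 0.03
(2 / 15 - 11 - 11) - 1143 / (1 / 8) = -137488 / 15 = -9165.87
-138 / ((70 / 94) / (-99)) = 642114 / 35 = 18346.11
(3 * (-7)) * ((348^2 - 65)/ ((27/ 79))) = -66934567/ 9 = -7437174.11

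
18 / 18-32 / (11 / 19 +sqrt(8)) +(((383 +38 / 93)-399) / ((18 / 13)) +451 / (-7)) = -1171662509 / 16211853-23104 * sqrt(2) / 2767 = -84.08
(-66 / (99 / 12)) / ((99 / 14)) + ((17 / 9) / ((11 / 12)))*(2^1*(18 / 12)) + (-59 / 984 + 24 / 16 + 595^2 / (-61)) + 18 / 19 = -218142169945 / 37635048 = -5796.25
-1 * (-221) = 221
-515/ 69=-7.46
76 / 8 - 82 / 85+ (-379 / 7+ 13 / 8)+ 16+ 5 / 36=-1192823 / 42840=-27.84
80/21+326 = 6926/21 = 329.81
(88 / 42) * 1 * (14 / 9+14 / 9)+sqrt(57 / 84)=sqrt(133) / 14+176 / 27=7.34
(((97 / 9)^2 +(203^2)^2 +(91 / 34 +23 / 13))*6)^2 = 3696433873983863873341821025 / 35605089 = 103817571527032663037.07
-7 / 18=-0.39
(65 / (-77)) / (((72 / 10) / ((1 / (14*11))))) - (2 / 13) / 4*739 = -157739341 / 5549544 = -28.42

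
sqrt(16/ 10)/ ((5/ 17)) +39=34* sqrt(10)/ 25 +39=43.30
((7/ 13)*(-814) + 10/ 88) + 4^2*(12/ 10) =-1198323/ 2860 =-418.99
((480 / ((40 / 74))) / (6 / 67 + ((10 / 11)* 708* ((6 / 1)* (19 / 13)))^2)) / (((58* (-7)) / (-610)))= 61845546620 / 1476712018573547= 0.00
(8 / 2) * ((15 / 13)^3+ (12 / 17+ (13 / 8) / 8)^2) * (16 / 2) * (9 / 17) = 55296610533 / 1381614208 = 40.02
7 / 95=0.07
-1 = -1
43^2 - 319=1530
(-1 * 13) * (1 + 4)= -65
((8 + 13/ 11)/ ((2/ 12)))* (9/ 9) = 606/ 11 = 55.09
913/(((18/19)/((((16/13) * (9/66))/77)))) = 6308/3003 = 2.10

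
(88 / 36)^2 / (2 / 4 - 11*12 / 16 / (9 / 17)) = -1936 / 4887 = -0.40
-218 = -218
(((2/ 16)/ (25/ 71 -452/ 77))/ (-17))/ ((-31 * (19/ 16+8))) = -1562/ 333858189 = -0.00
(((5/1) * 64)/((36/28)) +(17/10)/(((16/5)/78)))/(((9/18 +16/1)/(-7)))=-292649/2376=-123.17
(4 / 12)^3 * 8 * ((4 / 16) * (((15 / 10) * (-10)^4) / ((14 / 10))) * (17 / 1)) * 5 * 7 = 4250000 / 9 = 472222.22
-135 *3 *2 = -810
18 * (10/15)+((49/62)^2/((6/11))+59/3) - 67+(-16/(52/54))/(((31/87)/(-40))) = 182999733/99944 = 1831.02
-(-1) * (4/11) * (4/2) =8/11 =0.73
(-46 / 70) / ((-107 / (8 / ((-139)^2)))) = 184 / 72357145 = 0.00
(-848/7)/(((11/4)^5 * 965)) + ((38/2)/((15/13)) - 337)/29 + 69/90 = -649091209099/63098171290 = -10.29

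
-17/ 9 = -1.89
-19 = -19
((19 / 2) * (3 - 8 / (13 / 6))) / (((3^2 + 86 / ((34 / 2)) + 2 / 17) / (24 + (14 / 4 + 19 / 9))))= -13.74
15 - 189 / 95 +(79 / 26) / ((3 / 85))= 734333 / 7410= 99.10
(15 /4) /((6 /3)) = 15 /8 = 1.88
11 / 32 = 0.34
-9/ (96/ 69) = -207/ 32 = -6.47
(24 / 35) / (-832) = -3 / 3640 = -0.00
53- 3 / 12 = 211 / 4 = 52.75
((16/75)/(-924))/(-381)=4/6600825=0.00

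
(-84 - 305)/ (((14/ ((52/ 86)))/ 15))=-75855/ 301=-252.01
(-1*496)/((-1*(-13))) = -496/13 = -38.15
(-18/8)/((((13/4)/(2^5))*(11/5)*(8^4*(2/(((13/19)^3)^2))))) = -16708185/132481200896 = -0.00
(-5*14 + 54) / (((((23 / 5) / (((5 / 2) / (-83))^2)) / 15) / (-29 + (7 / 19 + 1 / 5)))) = 1.35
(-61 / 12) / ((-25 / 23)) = 1403 / 300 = 4.68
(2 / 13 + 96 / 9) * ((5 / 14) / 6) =1055 / 1638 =0.64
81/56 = 1.45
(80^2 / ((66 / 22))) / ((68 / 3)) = 1600 / 17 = 94.12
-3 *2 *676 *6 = -24336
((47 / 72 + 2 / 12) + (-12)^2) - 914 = -55381 / 72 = -769.18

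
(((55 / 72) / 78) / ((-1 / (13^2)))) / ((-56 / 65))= 1.92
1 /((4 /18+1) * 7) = 9 /77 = 0.12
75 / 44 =1.70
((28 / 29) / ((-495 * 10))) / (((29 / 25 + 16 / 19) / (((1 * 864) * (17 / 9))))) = -144704 / 910107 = -0.16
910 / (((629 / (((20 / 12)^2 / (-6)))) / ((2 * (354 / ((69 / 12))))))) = -10738000 / 130203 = -82.47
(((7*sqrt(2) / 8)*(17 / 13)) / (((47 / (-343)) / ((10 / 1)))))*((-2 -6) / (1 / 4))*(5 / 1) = 8163400*sqrt(2) / 611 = 18894.91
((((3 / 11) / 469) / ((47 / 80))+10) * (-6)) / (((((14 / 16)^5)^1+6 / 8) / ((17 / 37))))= -8105064529920 / 371267625883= -21.83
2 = 2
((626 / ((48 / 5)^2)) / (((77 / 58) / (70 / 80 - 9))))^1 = -14750125 / 354816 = -41.57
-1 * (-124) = 124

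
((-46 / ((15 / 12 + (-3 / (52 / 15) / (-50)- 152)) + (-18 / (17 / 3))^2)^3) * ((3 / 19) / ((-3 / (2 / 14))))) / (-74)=78060511944896000 / 46463161703490925066593549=0.00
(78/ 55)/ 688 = 0.00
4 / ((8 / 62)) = 31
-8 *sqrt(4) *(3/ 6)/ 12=-2/ 3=-0.67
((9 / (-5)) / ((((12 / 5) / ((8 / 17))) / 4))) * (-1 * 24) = 576 / 17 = 33.88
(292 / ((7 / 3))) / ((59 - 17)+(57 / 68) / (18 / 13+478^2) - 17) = 25276489440 / 5049527741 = 5.01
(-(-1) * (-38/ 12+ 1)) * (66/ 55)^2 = -78/ 25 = -3.12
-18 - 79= -97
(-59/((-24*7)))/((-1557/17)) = -1003/261576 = -0.00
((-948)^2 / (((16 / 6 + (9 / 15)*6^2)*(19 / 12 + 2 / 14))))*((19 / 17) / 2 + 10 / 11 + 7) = 12807880056 / 70499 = 181674.63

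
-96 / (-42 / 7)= 16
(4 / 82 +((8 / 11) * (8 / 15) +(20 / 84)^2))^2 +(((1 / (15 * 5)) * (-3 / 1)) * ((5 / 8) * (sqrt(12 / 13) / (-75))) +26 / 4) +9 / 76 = sqrt(39) / 19500 +515730480552019 / 75159496773900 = 6.86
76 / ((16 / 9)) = 171 / 4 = 42.75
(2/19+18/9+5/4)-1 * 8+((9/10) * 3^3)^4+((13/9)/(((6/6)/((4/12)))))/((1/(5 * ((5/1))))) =348685.83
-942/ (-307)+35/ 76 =82337/ 23332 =3.53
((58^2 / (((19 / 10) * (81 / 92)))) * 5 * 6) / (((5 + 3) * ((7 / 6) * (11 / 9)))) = 5288.59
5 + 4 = 9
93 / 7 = 13.29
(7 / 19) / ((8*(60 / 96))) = 7 / 95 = 0.07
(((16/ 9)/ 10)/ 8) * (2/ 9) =2/ 405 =0.00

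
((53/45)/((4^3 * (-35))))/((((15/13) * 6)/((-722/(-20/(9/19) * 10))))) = -13091/100800000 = -0.00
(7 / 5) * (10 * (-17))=-238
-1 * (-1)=1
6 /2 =3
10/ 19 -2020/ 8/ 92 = -7755/ 3496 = -2.22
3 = 3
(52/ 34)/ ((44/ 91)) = 1183/ 374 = 3.16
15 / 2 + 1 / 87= 1307 / 174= 7.51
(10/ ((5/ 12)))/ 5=24/ 5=4.80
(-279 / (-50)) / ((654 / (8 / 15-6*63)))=-87761 / 27250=-3.22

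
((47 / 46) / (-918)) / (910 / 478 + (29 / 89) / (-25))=-24993425 / 42457889232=-0.00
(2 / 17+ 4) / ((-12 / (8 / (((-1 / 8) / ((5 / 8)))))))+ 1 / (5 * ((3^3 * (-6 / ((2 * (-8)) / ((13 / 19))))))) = 1231084 / 89505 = 13.75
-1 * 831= -831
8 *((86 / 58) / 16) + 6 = 391 / 58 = 6.74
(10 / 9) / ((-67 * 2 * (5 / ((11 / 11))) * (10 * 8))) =-1 / 48240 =-0.00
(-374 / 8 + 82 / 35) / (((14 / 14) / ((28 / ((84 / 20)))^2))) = -124340 / 63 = -1973.65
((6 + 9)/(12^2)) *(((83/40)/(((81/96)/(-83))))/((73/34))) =-117113/11826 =-9.90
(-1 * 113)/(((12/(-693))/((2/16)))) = 26103/32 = 815.72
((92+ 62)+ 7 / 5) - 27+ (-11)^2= 1247 / 5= 249.40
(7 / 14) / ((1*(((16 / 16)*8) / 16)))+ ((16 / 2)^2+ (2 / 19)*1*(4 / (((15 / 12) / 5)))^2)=1747 / 19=91.95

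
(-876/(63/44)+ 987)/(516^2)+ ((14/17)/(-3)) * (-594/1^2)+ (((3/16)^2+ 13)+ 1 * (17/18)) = 269251786877/1520854272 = 177.04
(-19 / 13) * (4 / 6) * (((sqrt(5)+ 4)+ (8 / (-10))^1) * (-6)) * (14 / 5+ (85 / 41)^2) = 225.58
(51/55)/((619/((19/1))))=969/34045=0.03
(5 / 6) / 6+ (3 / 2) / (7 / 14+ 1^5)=41 / 36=1.14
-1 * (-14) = 14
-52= -52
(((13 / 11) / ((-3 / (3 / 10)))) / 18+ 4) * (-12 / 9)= -7907 / 1485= -5.32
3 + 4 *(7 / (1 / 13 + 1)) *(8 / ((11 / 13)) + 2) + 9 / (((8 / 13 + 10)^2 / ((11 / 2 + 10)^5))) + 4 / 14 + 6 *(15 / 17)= 71760.89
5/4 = 1.25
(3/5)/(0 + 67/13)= 39/335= 0.12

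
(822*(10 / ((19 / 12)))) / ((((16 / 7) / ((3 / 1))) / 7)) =906255 / 19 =47697.63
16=16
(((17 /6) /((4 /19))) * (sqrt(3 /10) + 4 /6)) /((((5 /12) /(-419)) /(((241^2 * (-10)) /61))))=7860508297 * sqrt(30) /610 + 15721016594 /183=156487156.92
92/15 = 6.13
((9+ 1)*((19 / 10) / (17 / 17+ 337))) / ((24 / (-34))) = -323 / 4056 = -0.08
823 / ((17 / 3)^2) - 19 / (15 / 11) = 50704 / 4335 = 11.70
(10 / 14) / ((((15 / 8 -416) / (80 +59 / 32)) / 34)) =-222615 / 46382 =-4.80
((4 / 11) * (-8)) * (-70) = 203.64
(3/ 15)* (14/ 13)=14/ 65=0.22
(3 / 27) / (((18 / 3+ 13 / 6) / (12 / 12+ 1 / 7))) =16 / 1029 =0.02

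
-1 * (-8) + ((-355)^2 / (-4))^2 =992643797.06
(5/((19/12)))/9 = 20/57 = 0.35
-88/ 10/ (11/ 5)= -4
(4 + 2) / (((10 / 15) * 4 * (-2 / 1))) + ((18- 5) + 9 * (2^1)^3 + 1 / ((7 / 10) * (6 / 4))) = 14251 / 168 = 84.83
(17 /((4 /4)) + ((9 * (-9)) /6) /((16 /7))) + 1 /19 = 6777 /608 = 11.15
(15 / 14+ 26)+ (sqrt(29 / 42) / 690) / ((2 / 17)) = 17*sqrt(1218) / 57960+ 379 / 14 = 27.08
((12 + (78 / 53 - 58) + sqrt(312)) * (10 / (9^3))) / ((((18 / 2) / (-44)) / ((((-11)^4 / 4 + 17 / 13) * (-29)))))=-477804962800 / 1506843 + 404919460 * sqrt(78) / 28431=-191306.54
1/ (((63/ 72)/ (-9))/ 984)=-70848/ 7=-10121.14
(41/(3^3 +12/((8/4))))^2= 1681/1089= 1.54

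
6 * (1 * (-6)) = -36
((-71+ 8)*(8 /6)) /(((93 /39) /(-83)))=90636 /31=2923.74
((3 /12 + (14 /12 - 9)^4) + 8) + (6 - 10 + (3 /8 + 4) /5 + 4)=4891507 /1296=3774.31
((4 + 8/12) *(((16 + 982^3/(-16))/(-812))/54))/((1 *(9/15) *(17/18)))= 197284565/17748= 11115.88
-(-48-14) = 62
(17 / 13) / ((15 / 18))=102 / 65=1.57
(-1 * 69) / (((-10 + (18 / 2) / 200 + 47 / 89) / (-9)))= -3684600 / 55933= -65.88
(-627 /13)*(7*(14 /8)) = -30723 /52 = -590.83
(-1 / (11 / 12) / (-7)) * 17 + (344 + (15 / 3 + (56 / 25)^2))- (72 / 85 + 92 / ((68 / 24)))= 264540149 / 818125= 323.35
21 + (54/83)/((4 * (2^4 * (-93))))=1729047/82336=21.00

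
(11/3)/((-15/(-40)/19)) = 1672/9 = 185.78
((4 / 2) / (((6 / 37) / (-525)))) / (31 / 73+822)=-472675 / 60037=-7.87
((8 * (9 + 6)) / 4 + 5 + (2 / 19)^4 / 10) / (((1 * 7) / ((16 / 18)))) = 4.44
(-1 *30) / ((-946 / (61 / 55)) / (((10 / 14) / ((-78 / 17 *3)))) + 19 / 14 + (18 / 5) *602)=-2177700 / 1350567523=-0.00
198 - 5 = 193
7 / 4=1.75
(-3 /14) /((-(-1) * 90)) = -1 /420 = -0.00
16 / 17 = 0.94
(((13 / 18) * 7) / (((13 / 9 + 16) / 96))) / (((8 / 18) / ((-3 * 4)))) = -117936 / 157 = -751.18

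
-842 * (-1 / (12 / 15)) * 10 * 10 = 105250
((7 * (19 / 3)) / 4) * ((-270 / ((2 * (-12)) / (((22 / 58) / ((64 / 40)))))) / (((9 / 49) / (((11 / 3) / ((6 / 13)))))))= 256281025 / 200448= 1278.54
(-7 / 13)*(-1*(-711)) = -4977 / 13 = -382.85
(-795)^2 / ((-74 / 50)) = -15800625 / 37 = -427043.92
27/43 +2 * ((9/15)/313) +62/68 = 3531587/2288030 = 1.54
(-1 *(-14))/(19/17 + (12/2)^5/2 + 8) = 238/66251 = 0.00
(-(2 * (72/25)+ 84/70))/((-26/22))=1914/325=5.89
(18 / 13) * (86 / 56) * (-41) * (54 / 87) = -142803 / 2639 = -54.11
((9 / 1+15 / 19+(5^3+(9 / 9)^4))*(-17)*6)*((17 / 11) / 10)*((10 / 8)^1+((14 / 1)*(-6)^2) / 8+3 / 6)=-28967337 / 209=-138599.70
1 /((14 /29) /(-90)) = -1305 /7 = -186.43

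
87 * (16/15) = 464/5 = 92.80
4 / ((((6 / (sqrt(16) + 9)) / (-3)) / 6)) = -156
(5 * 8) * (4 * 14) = 2240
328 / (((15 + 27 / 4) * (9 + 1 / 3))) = 328 / 203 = 1.62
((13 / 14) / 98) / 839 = 0.00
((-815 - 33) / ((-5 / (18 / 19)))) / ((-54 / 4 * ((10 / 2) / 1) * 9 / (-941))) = 248.88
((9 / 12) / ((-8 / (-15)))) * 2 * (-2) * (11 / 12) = -5.16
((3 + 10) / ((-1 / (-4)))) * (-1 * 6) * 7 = -2184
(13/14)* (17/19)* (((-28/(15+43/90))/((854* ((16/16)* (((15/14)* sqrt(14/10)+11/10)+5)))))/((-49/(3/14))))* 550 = 4826250/6654306673 - 72393750* sqrt(35)/2841388949371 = 0.00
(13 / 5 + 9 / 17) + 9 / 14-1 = 3299 / 1190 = 2.77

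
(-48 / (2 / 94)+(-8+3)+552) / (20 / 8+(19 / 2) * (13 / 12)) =-41016 / 307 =-133.60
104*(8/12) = 208/3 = 69.33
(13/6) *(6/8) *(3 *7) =273/8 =34.12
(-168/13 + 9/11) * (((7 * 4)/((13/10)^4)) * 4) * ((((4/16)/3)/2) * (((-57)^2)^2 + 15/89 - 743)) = -75886184182060000/363495847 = -208767678.66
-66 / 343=-0.19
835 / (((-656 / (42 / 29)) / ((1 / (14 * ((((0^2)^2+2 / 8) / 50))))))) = -62625 / 2378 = -26.34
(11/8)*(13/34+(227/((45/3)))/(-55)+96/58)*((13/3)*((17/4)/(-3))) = -18636839/1252800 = -14.88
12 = 12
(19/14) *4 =38/7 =5.43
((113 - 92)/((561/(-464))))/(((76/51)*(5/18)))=-43848/1045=-41.96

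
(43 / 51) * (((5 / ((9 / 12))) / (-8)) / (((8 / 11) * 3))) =-2365 / 7344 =-0.32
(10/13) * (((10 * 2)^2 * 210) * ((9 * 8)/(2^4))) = 290769.23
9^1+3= 12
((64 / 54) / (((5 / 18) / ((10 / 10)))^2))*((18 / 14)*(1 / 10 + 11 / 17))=219456 / 14875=14.75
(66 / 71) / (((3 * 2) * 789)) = 0.00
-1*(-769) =769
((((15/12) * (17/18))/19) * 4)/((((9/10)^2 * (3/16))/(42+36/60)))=965600/13851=69.71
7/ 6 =1.17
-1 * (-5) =5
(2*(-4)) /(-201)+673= 135281 /201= 673.04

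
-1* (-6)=6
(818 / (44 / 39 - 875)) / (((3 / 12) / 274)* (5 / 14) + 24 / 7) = -489504288 / 1793103653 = -0.27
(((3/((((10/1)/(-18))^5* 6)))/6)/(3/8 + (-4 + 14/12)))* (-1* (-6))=708588/184375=3.84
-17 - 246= -263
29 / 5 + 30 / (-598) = 8596 / 1495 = 5.75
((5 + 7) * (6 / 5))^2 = 5184 / 25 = 207.36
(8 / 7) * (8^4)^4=321685687669321.14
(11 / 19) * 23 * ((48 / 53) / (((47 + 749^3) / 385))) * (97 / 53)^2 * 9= 98980233660 / 297143832230687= 0.00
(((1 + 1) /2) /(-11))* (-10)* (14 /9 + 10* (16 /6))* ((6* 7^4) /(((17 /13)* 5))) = 31712408 /561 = 56528.36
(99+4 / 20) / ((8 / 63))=3906 / 5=781.20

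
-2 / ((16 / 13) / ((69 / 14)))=-897 / 112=-8.01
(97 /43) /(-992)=-97 /42656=-0.00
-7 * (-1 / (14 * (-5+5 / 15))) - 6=-171 / 28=-6.11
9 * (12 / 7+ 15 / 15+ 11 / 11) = 234 / 7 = 33.43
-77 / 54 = -1.43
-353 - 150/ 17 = -6151/ 17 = -361.82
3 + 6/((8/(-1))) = 9/4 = 2.25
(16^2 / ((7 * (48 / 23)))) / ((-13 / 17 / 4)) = -25024 / 273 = -91.66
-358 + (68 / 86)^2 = -660786 / 1849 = -357.37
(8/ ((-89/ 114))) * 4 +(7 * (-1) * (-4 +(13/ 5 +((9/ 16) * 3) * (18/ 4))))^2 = 4189466441/ 2278400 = 1838.78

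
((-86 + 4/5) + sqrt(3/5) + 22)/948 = -1/15 + sqrt(15)/4740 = -0.07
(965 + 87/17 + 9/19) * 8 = 2508008/323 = 7764.73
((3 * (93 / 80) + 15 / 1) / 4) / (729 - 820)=-1479 / 29120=-0.05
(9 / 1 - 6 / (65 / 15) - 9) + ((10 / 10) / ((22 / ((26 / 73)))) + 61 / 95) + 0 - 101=-101.73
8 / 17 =0.47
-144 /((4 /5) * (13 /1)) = -180 /13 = -13.85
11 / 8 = 1.38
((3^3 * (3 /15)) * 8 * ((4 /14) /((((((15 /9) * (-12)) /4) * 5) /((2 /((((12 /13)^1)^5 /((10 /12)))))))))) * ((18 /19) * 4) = -371293 /79800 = -4.65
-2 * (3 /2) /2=-1.50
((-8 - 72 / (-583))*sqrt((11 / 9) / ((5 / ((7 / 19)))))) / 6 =-2296*sqrt(7315) / 498465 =-0.39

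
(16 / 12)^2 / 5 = 16 / 45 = 0.36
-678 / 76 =-339 / 38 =-8.92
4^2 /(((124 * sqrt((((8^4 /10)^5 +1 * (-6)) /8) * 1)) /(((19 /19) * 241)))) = 48200 * sqrt(90071992547363045) /558446353793650879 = 0.00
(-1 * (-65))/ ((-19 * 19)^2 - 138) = 65/ 130183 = 0.00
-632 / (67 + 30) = -632 / 97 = -6.52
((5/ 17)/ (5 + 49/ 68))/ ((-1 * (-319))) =20/ 124091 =0.00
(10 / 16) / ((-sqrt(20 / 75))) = -5*sqrt(15) / 16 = -1.21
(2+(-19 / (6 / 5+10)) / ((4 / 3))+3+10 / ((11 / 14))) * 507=20556315 / 2464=8342.66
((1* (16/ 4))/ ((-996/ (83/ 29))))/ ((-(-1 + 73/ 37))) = 37/ 3132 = 0.01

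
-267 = -267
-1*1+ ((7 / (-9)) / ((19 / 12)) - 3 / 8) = -851 / 456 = -1.87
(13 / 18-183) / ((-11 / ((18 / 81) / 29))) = 3281 / 25839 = 0.13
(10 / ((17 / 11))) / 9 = 110 / 153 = 0.72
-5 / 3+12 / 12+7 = 19 / 3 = 6.33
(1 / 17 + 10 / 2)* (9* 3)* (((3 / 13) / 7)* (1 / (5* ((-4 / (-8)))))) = 13932 / 7735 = 1.80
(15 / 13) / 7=15 / 91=0.16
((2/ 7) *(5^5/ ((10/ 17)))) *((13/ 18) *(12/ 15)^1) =55250/ 63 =876.98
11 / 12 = 0.92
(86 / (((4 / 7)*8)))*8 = 301 / 2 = 150.50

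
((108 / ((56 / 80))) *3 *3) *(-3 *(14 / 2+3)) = -291600 / 7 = -41657.14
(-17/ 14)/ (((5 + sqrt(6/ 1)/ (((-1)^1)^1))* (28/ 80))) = -850/ 931 - 170* sqrt(6)/ 931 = -1.36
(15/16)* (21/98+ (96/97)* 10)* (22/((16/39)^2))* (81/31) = 279126033615/86216704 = 3237.49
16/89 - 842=-74922/89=-841.82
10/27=0.37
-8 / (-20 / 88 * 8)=22 / 5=4.40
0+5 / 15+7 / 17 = 0.75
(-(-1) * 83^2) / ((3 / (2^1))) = 13778 / 3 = 4592.67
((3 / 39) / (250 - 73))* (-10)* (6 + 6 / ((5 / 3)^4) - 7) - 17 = -4889347 / 287625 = -17.00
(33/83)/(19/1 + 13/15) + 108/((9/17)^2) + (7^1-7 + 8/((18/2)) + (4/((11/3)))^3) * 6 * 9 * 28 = 364666122559/98762862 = 3692.34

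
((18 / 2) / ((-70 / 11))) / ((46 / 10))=-99 / 322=-0.31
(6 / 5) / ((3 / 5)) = 2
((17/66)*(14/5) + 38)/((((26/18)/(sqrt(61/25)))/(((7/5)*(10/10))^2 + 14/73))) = 6842619*sqrt(61)/593125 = 90.10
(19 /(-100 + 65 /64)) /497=-1216 /3148495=-0.00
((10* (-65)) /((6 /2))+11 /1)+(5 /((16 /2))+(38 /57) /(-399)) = -1963495 /9576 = -205.04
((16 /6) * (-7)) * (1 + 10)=-616 /3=-205.33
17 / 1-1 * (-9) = 26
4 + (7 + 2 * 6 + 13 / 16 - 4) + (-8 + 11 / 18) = 1789 / 144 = 12.42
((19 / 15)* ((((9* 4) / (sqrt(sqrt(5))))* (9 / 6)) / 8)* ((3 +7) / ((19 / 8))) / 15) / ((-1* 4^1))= -3* 5^(3 / 4) / 25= -0.40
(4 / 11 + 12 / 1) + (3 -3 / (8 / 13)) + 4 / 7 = 11.06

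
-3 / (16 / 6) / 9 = -1 / 8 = -0.12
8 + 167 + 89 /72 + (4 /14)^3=4352903 /24696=176.26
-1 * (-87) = 87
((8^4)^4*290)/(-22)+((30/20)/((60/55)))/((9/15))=-979532918953082275/264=-3710351965731372.25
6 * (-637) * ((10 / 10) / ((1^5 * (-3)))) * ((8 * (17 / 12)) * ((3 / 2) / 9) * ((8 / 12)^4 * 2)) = 693056 / 729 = 950.69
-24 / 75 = -8 / 25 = -0.32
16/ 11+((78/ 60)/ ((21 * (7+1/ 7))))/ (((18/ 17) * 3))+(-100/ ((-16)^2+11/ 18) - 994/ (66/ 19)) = -1173271206211/ 4115529000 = -285.08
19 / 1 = 19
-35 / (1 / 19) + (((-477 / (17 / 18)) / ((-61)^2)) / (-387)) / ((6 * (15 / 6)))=-9044169257 / 13600255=-665.00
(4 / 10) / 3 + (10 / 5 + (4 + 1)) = 107 / 15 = 7.13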